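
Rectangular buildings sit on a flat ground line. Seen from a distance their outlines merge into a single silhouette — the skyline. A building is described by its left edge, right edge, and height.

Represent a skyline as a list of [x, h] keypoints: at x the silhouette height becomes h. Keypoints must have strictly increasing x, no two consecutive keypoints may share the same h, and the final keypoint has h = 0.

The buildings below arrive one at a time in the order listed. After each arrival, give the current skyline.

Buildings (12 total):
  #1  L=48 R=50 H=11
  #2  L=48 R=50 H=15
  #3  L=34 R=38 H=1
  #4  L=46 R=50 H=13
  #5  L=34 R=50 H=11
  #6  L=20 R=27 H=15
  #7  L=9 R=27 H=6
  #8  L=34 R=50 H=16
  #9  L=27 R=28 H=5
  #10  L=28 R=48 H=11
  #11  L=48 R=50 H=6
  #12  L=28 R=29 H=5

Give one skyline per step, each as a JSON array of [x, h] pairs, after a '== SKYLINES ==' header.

== SKYLINES ==
[[48,11],[50,0]]
[[48,15],[50,0]]
[[34,1],[38,0],[48,15],[50,0]]
[[34,1],[38,0],[46,13],[48,15],[50,0]]
[[34,11],[46,13],[48,15],[50,0]]
[[20,15],[27,0],[34,11],[46,13],[48,15],[50,0]]
[[9,6],[20,15],[27,0],[34,11],[46,13],[48,15],[50,0]]
[[9,6],[20,15],[27,0],[34,16],[50,0]]
[[9,6],[20,15],[27,5],[28,0],[34,16],[50,0]]
[[9,6],[20,15],[27,5],[28,11],[34,16],[50,0]]
[[9,6],[20,15],[27,5],[28,11],[34,16],[50,0]]
[[9,6],[20,15],[27,5],[28,11],[34,16],[50,0]]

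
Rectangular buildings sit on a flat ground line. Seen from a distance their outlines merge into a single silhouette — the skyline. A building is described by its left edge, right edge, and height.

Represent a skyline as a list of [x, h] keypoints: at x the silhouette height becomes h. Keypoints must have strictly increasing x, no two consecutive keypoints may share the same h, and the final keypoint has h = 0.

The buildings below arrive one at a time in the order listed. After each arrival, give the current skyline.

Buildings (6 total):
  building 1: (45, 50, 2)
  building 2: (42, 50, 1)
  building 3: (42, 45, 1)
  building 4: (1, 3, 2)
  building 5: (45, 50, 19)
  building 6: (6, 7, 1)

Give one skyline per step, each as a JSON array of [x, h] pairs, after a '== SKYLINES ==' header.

== SKYLINES ==
[[45,2],[50,0]]
[[42,1],[45,2],[50,0]]
[[42,1],[45,2],[50,0]]
[[1,2],[3,0],[42,1],[45,2],[50,0]]
[[1,2],[3,0],[42,1],[45,19],[50,0]]
[[1,2],[3,0],[6,1],[7,0],[42,1],[45,19],[50,0]]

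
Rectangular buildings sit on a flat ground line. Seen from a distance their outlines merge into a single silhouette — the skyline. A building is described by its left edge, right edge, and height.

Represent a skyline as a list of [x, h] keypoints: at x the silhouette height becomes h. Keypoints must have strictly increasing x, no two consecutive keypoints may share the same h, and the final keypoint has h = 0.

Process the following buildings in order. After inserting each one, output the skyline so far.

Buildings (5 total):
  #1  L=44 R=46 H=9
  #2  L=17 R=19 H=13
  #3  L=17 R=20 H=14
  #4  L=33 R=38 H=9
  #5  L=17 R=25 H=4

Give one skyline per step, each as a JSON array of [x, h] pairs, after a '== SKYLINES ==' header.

== SKYLINES ==
[[44,9],[46,0]]
[[17,13],[19,0],[44,9],[46,0]]
[[17,14],[20,0],[44,9],[46,0]]
[[17,14],[20,0],[33,9],[38,0],[44,9],[46,0]]
[[17,14],[20,4],[25,0],[33,9],[38,0],[44,9],[46,0]]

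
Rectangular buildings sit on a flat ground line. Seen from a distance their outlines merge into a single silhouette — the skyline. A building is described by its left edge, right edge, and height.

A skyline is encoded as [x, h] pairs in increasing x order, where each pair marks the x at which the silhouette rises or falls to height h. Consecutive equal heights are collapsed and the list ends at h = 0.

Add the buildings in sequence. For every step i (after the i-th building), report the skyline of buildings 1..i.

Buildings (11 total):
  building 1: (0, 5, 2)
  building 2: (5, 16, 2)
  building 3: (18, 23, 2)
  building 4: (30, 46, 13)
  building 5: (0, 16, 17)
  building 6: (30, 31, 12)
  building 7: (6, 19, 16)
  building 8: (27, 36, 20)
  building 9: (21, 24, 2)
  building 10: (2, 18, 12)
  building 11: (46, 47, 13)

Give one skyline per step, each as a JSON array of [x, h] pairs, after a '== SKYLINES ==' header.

== SKYLINES ==
[[0,2],[5,0]]
[[0,2],[16,0]]
[[0,2],[16,0],[18,2],[23,0]]
[[0,2],[16,0],[18,2],[23,0],[30,13],[46,0]]
[[0,17],[16,0],[18,2],[23,0],[30,13],[46,0]]
[[0,17],[16,0],[18,2],[23,0],[30,13],[46,0]]
[[0,17],[16,16],[19,2],[23,0],[30,13],[46,0]]
[[0,17],[16,16],[19,2],[23,0],[27,20],[36,13],[46,0]]
[[0,17],[16,16],[19,2],[24,0],[27,20],[36,13],[46,0]]
[[0,17],[16,16],[19,2],[24,0],[27,20],[36,13],[46,0]]
[[0,17],[16,16],[19,2],[24,0],[27,20],[36,13],[47,0]]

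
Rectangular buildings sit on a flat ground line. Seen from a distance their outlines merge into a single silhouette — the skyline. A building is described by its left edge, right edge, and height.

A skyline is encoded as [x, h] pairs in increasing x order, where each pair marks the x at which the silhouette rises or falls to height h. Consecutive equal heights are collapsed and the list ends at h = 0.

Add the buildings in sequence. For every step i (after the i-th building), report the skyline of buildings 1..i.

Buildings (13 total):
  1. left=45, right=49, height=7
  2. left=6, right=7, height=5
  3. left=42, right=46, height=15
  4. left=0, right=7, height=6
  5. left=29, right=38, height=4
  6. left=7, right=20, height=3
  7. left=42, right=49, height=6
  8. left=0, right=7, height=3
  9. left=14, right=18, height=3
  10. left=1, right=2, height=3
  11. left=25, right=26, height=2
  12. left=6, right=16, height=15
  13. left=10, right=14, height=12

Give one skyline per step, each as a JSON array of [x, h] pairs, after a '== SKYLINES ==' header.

== SKYLINES ==
[[45,7],[49,0]]
[[6,5],[7,0],[45,7],[49,0]]
[[6,5],[7,0],[42,15],[46,7],[49,0]]
[[0,6],[7,0],[42,15],[46,7],[49,0]]
[[0,6],[7,0],[29,4],[38,0],[42,15],[46,7],[49,0]]
[[0,6],[7,3],[20,0],[29,4],[38,0],[42,15],[46,7],[49,0]]
[[0,6],[7,3],[20,0],[29,4],[38,0],[42,15],[46,7],[49,0]]
[[0,6],[7,3],[20,0],[29,4],[38,0],[42,15],[46,7],[49,0]]
[[0,6],[7,3],[20,0],[29,4],[38,0],[42,15],[46,7],[49,0]]
[[0,6],[7,3],[20,0],[29,4],[38,0],[42,15],[46,7],[49,0]]
[[0,6],[7,3],[20,0],[25,2],[26,0],[29,4],[38,0],[42,15],[46,7],[49,0]]
[[0,6],[6,15],[16,3],[20,0],[25,2],[26,0],[29,4],[38,0],[42,15],[46,7],[49,0]]
[[0,6],[6,15],[16,3],[20,0],[25,2],[26,0],[29,4],[38,0],[42,15],[46,7],[49,0]]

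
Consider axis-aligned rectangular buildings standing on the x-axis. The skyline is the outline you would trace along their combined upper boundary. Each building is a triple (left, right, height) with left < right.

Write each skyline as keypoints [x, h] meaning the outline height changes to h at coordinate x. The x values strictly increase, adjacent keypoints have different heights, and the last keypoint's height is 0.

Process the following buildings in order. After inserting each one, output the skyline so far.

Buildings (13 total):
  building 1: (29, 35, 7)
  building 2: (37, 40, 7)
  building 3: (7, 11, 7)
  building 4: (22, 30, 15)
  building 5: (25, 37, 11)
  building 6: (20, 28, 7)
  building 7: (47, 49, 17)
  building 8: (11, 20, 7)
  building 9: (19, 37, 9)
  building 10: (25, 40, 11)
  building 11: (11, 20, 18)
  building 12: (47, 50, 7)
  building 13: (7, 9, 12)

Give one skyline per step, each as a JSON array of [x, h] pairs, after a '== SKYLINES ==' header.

== SKYLINES ==
[[29,7],[35,0]]
[[29,7],[35,0],[37,7],[40,0]]
[[7,7],[11,0],[29,7],[35,0],[37,7],[40,0]]
[[7,7],[11,0],[22,15],[30,7],[35,0],[37,7],[40,0]]
[[7,7],[11,0],[22,15],[30,11],[37,7],[40,0]]
[[7,7],[11,0],[20,7],[22,15],[30,11],[37,7],[40,0]]
[[7,7],[11,0],[20,7],[22,15],[30,11],[37,7],[40,0],[47,17],[49,0]]
[[7,7],[22,15],[30,11],[37,7],[40,0],[47,17],[49,0]]
[[7,7],[19,9],[22,15],[30,11],[37,7],[40,0],[47,17],[49,0]]
[[7,7],[19,9],[22,15],[30,11],[40,0],[47,17],[49,0]]
[[7,7],[11,18],[20,9],[22,15],[30,11],[40,0],[47,17],[49,0]]
[[7,7],[11,18],[20,9],[22,15],[30,11],[40,0],[47,17],[49,7],[50,0]]
[[7,12],[9,7],[11,18],[20,9],[22,15],[30,11],[40,0],[47,17],[49,7],[50,0]]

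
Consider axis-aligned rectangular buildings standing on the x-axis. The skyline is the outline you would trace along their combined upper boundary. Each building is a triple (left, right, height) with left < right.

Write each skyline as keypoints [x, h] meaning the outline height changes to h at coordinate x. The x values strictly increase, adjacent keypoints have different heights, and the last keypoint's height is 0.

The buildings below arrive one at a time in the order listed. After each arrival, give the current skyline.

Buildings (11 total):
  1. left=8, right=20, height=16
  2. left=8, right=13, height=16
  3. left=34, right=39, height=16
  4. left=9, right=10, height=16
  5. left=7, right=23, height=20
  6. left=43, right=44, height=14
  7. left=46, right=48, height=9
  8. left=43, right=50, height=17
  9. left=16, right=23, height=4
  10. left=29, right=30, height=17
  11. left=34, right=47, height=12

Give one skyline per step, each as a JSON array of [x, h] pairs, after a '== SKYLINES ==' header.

== SKYLINES ==
[[8,16],[20,0]]
[[8,16],[20,0]]
[[8,16],[20,0],[34,16],[39,0]]
[[8,16],[20,0],[34,16],[39,0]]
[[7,20],[23,0],[34,16],[39,0]]
[[7,20],[23,0],[34,16],[39,0],[43,14],[44,0]]
[[7,20],[23,0],[34,16],[39,0],[43,14],[44,0],[46,9],[48,0]]
[[7,20],[23,0],[34,16],[39,0],[43,17],[50,0]]
[[7,20],[23,0],[34,16],[39,0],[43,17],[50,0]]
[[7,20],[23,0],[29,17],[30,0],[34,16],[39,0],[43,17],[50,0]]
[[7,20],[23,0],[29,17],[30,0],[34,16],[39,12],[43,17],[50,0]]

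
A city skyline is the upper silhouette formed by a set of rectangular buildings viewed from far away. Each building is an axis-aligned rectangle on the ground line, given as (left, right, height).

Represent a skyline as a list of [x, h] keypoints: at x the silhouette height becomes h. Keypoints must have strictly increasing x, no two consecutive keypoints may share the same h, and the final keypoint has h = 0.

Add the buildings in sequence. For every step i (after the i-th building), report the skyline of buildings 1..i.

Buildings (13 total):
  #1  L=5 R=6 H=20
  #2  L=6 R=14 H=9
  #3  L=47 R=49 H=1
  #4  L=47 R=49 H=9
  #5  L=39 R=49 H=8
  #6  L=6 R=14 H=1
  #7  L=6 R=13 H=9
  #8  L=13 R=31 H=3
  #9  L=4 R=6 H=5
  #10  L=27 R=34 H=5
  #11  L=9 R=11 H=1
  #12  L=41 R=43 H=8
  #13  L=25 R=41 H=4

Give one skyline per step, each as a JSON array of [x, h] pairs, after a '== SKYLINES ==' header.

== SKYLINES ==
[[5,20],[6,0]]
[[5,20],[6,9],[14,0]]
[[5,20],[6,9],[14,0],[47,1],[49,0]]
[[5,20],[6,9],[14,0],[47,9],[49,0]]
[[5,20],[6,9],[14,0],[39,8],[47,9],[49,0]]
[[5,20],[6,9],[14,0],[39,8],[47,9],[49,0]]
[[5,20],[6,9],[14,0],[39,8],[47,9],[49,0]]
[[5,20],[6,9],[14,3],[31,0],[39,8],[47,9],[49,0]]
[[4,5],[5,20],[6,9],[14,3],[31,0],[39,8],[47,9],[49,0]]
[[4,5],[5,20],[6,9],[14,3],[27,5],[34,0],[39,8],[47,9],[49,0]]
[[4,5],[5,20],[6,9],[14,3],[27,5],[34,0],[39,8],[47,9],[49,0]]
[[4,5],[5,20],[6,9],[14,3],[27,5],[34,0],[39,8],[47,9],[49,0]]
[[4,5],[5,20],[6,9],[14,3],[25,4],[27,5],[34,4],[39,8],[47,9],[49,0]]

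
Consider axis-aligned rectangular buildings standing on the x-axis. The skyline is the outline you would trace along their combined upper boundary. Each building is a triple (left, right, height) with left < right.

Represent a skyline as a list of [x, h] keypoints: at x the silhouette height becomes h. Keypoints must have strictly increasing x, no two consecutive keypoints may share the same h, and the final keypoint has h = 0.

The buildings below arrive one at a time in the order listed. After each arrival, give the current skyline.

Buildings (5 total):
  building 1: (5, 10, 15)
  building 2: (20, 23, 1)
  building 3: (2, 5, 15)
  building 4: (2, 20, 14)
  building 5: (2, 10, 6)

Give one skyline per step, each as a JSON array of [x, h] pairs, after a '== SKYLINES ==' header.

== SKYLINES ==
[[5,15],[10,0]]
[[5,15],[10,0],[20,1],[23,0]]
[[2,15],[10,0],[20,1],[23,0]]
[[2,15],[10,14],[20,1],[23,0]]
[[2,15],[10,14],[20,1],[23,0]]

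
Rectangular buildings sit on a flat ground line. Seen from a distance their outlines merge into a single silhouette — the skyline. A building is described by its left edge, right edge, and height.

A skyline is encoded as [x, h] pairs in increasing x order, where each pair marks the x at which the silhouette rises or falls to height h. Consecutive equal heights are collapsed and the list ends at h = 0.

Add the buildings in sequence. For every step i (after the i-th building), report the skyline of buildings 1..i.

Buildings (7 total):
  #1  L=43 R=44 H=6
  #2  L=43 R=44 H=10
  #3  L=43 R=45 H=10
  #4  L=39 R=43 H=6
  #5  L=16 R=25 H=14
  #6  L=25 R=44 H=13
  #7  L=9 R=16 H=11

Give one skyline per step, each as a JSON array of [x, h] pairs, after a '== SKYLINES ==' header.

== SKYLINES ==
[[43,6],[44,0]]
[[43,10],[44,0]]
[[43,10],[45,0]]
[[39,6],[43,10],[45,0]]
[[16,14],[25,0],[39,6],[43,10],[45,0]]
[[16,14],[25,13],[44,10],[45,0]]
[[9,11],[16,14],[25,13],[44,10],[45,0]]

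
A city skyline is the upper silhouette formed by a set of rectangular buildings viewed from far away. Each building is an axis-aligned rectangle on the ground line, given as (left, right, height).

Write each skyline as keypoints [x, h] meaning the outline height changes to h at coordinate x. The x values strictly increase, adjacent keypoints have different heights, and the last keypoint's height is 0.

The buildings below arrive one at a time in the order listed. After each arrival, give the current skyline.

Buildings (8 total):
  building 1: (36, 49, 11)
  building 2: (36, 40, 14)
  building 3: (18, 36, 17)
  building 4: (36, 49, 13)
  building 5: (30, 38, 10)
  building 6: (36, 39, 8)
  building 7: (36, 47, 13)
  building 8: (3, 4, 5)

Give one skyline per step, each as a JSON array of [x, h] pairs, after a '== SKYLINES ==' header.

== SKYLINES ==
[[36,11],[49,0]]
[[36,14],[40,11],[49,0]]
[[18,17],[36,14],[40,11],[49,0]]
[[18,17],[36,14],[40,13],[49,0]]
[[18,17],[36,14],[40,13],[49,0]]
[[18,17],[36,14],[40,13],[49,0]]
[[18,17],[36,14],[40,13],[49,0]]
[[3,5],[4,0],[18,17],[36,14],[40,13],[49,0]]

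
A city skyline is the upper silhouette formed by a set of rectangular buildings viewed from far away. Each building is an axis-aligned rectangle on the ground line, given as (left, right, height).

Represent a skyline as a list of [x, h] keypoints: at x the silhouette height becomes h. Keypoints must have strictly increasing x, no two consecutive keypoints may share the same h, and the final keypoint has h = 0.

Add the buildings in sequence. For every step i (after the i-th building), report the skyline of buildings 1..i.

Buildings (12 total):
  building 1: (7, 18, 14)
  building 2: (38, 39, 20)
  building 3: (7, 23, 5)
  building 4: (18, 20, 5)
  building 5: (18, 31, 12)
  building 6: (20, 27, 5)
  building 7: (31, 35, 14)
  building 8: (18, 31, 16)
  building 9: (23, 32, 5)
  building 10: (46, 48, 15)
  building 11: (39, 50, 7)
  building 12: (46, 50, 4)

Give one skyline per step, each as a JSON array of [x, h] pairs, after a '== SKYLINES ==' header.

== SKYLINES ==
[[7,14],[18,0]]
[[7,14],[18,0],[38,20],[39,0]]
[[7,14],[18,5],[23,0],[38,20],[39,0]]
[[7,14],[18,5],[23,0],[38,20],[39,0]]
[[7,14],[18,12],[31,0],[38,20],[39,0]]
[[7,14],[18,12],[31,0],[38,20],[39,0]]
[[7,14],[18,12],[31,14],[35,0],[38,20],[39,0]]
[[7,14],[18,16],[31,14],[35,0],[38,20],[39,0]]
[[7,14],[18,16],[31,14],[35,0],[38,20],[39,0]]
[[7,14],[18,16],[31,14],[35,0],[38,20],[39,0],[46,15],[48,0]]
[[7,14],[18,16],[31,14],[35,0],[38,20],[39,7],[46,15],[48,7],[50,0]]
[[7,14],[18,16],[31,14],[35,0],[38,20],[39,7],[46,15],[48,7],[50,0]]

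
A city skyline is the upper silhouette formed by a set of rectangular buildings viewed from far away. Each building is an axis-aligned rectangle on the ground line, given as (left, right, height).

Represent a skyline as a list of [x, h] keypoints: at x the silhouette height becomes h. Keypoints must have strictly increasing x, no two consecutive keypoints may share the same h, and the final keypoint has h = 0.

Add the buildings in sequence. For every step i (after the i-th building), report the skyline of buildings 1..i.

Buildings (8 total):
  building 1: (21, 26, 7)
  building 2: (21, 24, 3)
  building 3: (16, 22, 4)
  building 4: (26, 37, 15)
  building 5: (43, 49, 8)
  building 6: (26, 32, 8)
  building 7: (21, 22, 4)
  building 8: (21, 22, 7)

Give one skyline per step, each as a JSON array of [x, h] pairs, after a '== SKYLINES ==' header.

== SKYLINES ==
[[21,7],[26,0]]
[[21,7],[26,0]]
[[16,4],[21,7],[26,0]]
[[16,4],[21,7],[26,15],[37,0]]
[[16,4],[21,7],[26,15],[37,0],[43,8],[49,0]]
[[16,4],[21,7],[26,15],[37,0],[43,8],[49,0]]
[[16,4],[21,7],[26,15],[37,0],[43,8],[49,0]]
[[16,4],[21,7],[26,15],[37,0],[43,8],[49,0]]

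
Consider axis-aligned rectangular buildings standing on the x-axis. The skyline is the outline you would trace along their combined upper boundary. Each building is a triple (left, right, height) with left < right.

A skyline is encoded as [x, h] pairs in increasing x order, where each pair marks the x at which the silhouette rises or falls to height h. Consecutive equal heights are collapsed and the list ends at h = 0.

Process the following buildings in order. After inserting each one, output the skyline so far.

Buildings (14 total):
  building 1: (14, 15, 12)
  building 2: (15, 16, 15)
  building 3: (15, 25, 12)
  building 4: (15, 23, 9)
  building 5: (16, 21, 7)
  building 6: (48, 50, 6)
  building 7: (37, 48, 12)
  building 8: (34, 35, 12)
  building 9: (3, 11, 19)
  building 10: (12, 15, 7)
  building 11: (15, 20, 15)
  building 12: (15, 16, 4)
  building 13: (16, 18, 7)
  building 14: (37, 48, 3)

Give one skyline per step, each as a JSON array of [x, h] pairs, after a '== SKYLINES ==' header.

== SKYLINES ==
[[14,12],[15,0]]
[[14,12],[15,15],[16,0]]
[[14,12],[15,15],[16,12],[25,0]]
[[14,12],[15,15],[16,12],[25,0]]
[[14,12],[15,15],[16,12],[25,0]]
[[14,12],[15,15],[16,12],[25,0],[48,6],[50,0]]
[[14,12],[15,15],[16,12],[25,0],[37,12],[48,6],[50,0]]
[[14,12],[15,15],[16,12],[25,0],[34,12],[35,0],[37,12],[48,6],[50,0]]
[[3,19],[11,0],[14,12],[15,15],[16,12],[25,0],[34,12],[35,0],[37,12],[48,6],[50,0]]
[[3,19],[11,0],[12,7],[14,12],[15,15],[16,12],[25,0],[34,12],[35,0],[37,12],[48,6],[50,0]]
[[3,19],[11,0],[12,7],[14,12],[15,15],[20,12],[25,0],[34,12],[35,0],[37,12],[48,6],[50,0]]
[[3,19],[11,0],[12,7],[14,12],[15,15],[20,12],[25,0],[34,12],[35,0],[37,12],[48,6],[50,0]]
[[3,19],[11,0],[12,7],[14,12],[15,15],[20,12],[25,0],[34,12],[35,0],[37,12],[48,6],[50,0]]
[[3,19],[11,0],[12,7],[14,12],[15,15],[20,12],[25,0],[34,12],[35,0],[37,12],[48,6],[50,0]]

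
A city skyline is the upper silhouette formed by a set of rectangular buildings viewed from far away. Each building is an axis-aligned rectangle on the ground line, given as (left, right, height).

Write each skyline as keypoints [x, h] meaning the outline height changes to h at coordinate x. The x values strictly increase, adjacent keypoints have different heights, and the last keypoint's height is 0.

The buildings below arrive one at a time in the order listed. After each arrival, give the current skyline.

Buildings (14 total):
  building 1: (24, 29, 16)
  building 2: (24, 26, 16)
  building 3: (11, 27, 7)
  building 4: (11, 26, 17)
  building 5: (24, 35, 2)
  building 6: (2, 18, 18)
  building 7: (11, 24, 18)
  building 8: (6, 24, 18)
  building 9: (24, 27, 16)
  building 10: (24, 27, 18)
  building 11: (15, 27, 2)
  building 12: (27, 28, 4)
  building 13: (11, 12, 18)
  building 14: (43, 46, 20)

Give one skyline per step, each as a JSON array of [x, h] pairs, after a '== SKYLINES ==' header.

== SKYLINES ==
[[24,16],[29,0]]
[[24,16],[29,0]]
[[11,7],[24,16],[29,0]]
[[11,17],[26,16],[29,0]]
[[11,17],[26,16],[29,2],[35,0]]
[[2,18],[18,17],[26,16],[29,2],[35,0]]
[[2,18],[24,17],[26,16],[29,2],[35,0]]
[[2,18],[24,17],[26,16],[29,2],[35,0]]
[[2,18],[24,17],[26,16],[29,2],[35,0]]
[[2,18],[27,16],[29,2],[35,0]]
[[2,18],[27,16],[29,2],[35,0]]
[[2,18],[27,16],[29,2],[35,0]]
[[2,18],[27,16],[29,2],[35,0]]
[[2,18],[27,16],[29,2],[35,0],[43,20],[46,0]]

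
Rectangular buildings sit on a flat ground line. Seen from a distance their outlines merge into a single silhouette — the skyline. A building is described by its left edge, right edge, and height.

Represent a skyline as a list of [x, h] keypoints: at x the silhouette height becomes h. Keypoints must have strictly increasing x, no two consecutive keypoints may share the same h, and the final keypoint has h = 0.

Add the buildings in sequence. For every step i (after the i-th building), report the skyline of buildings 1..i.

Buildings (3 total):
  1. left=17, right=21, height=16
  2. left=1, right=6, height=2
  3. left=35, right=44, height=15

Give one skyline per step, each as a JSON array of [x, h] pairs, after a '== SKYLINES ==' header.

== SKYLINES ==
[[17,16],[21,0]]
[[1,2],[6,0],[17,16],[21,0]]
[[1,2],[6,0],[17,16],[21,0],[35,15],[44,0]]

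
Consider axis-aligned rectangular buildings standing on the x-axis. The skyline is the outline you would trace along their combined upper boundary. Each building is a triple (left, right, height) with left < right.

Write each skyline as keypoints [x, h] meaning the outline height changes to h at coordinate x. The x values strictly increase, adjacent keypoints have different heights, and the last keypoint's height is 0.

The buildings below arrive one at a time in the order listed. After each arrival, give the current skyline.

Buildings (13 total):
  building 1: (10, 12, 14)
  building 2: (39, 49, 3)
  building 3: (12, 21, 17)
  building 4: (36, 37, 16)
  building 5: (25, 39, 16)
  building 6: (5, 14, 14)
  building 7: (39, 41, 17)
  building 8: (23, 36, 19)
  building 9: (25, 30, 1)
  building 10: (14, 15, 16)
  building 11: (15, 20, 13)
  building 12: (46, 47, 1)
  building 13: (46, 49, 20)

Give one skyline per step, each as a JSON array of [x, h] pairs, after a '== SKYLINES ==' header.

== SKYLINES ==
[[10,14],[12,0]]
[[10,14],[12,0],[39,3],[49,0]]
[[10,14],[12,17],[21,0],[39,3],[49,0]]
[[10,14],[12,17],[21,0],[36,16],[37,0],[39,3],[49,0]]
[[10,14],[12,17],[21,0],[25,16],[39,3],[49,0]]
[[5,14],[12,17],[21,0],[25,16],[39,3],[49,0]]
[[5,14],[12,17],[21,0],[25,16],[39,17],[41,3],[49,0]]
[[5,14],[12,17],[21,0],[23,19],[36,16],[39,17],[41,3],[49,0]]
[[5,14],[12,17],[21,0],[23,19],[36,16],[39,17],[41,3],[49,0]]
[[5,14],[12,17],[21,0],[23,19],[36,16],[39,17],[41,3],[49,0]]
[[5,14],[12,17],[21,0],[23,19],[36,16],[39,17],[41,3],[49,0]]
[[5,14],[12,17],[21,0],[23,19],[36,16],[39,17],[41,3],[49,0]]
[[5,14],[12,17],[21,0],[23,19],[36,16],[39,17],[41,3],[46,20],[49,0]]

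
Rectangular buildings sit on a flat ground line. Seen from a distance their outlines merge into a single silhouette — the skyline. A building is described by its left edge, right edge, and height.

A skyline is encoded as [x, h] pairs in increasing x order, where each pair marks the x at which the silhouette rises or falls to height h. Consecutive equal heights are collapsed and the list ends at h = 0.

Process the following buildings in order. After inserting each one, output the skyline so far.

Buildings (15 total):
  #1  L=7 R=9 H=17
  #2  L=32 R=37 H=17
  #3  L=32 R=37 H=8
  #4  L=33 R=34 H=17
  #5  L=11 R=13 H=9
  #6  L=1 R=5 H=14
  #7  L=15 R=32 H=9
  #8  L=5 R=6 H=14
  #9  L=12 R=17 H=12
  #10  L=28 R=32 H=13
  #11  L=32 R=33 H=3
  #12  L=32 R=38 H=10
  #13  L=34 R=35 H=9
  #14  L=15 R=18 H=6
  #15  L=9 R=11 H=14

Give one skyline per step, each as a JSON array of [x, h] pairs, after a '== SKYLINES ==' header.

== SKYLINES ==
[[7,17],[9,0]]
[[7,17],[9,0],[32,17],[37,0]]
[[7,17],[9,0],[32,17],[37,0]]
[[7,17],[9,0],[32,17],[37,0]]
[[7,17],[9,0],[11,9],[13,0],[32,17],[37,0]]
[[1,14],[5,0],[7,17],[9,0],[11,9],[13,0],[32,17],[37,0]]
[[1,14],[5,0],[7,17],[9,0],[11,9],[13,0],[15,9],[32,17],[37,0]]
[[1,14],[6,0],[7,17],[9,0],[11,9],[13,0],[15,9],[32,17],[37,0]]
[[1,14],[6,0],[7,17],[9,0],[11,9],[12,12],[17,9],[32,17],[37,0]]
[[1,14],[6,0],[7,17],[9,0],[11,9],[12,12],[17,9],[28,13],[32,17],[37,0]]
[[1,14],[6,0],[7,17],[9,0],[11,9],[12,12],[17,9],[28,13],[32,17],[37,0]]
[[1,14],[6,0],[7,17],[9,0],[11,9],[12,12],[17,9],[28,13],[32,17],[37,10],[38,0]]
[[1,14],[6,0],[7,17],[9,0],[11,9],[12,12],[17,9],[28,13],[32,17],[37,10],[38,0]]
[[1,14],[6,0],[7,17],[9,0],[11,9],[12,12],[17,9],[28,13],[32,17],[37,10],[38,0]]
[[1,14],[6,0],[7,17],[9,14],[11,9],[12,12],[17,9],[28,13],[32,17],[37,10],[38,0]]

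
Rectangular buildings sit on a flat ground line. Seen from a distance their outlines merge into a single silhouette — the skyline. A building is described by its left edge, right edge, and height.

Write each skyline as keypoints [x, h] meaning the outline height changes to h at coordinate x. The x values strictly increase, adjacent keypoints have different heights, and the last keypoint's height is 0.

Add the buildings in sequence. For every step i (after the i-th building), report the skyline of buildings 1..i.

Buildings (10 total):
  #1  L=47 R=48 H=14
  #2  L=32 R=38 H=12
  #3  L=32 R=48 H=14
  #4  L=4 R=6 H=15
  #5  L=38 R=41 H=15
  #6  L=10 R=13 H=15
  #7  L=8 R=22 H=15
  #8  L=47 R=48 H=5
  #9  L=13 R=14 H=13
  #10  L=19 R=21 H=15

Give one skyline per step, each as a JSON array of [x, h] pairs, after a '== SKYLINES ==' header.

== SKYLINES ==
[[47,14],[48,0]]
[[32,12],[38,0],[47,14],[48,0]]
[[32,14],[48,0]]
[[4,15],[6,0],[32,14],[48,0]]
[[4,15],[6,0],[32,14],[38,15],[41,14],[48,0]]
[[4,15],[6,0],[10,15],[13,0],[32,14],[38,15],[41,14],[48,0]]
[[4,15],[6,0],[8,15],[22,0],[32,14],[38,15],[41,14],[48,0]]
[[4,15],[6,0],[8,15],[22,0],[32,14],[38,15],[41,14],[48,0]]
[[4,15],[6,0],[8,15],[22,0],[32,14],[38,15],[41,14],[48,0]]
[[4,15],[6,0],[8,15],[22,0],[32,14],[38,15],[41,14],[48,0]]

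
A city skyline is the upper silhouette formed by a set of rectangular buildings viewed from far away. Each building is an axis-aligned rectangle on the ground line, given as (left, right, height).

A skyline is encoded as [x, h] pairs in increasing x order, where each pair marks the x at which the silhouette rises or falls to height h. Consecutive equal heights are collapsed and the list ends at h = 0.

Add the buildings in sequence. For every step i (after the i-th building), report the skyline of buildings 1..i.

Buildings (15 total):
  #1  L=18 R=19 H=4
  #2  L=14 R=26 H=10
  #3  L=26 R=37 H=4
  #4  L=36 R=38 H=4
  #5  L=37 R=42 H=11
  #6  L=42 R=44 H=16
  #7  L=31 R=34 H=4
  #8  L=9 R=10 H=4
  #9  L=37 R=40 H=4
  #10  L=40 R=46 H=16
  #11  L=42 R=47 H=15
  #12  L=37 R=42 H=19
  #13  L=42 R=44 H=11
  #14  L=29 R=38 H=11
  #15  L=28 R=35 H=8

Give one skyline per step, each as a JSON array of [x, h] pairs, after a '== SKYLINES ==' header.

== SKYLINES ==
[[18,4],[19,0]]
[[14,10],[26,0]]
[[14,10],[26,4],[37,0]]
[[14,10],[26,4],[38,0]]
[[14,10],[26,4],[37,11],[42,0]]
[[14,10],[26,4],[37,11],[42,16],[44,0]]
[[14,10],[26,4],[37,11],[42,16],[44,0]]
[[9,4],[10,0],[14,10],[26,4],[37,11],[42,16],[44,0]]
[[9,4],[10,0],[14,10],[26,4],[37,11],[42,16],[44,0]]
[[9,4],[10,0],[14,10],[26,4],[37,11],[40,16],[46,0]]
[[9,4],[10,0],[14,10],[26,4],[37,11],[40,16],[46,15],[47,0]]
[[9,4],[10,0],[14,10],[26,4],[37,19],[42,16],[46,15],[47,0]]
[[9,4],[10,0],[14,10],[26,4],[37,19],[42,16],[46,15],[47,0]]
[[9,4],[10,0],[14,10],[26,4],[29,11],[37,19],[42,16],[46,15],[47,0]]
[[9,4],[10,0],[14,10],[26,4],[28,8],[29,11],[37,19],[42,16],[46,15],[47,0]]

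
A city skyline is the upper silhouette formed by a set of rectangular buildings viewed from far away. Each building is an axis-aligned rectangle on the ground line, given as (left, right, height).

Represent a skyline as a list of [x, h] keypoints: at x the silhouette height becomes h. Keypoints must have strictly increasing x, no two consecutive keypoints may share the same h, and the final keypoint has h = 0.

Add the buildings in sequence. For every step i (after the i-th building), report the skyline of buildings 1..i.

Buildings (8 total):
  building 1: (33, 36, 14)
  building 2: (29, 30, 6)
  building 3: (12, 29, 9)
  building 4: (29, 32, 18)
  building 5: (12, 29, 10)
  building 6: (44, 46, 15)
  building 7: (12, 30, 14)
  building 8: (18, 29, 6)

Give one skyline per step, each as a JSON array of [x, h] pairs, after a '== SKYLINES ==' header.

== SKYLINES ==
[[33,14],[36,0]]
[[29,6],[30,0],[33,14],[36,0]]
[[12,9],[29,6],[30,0],[33,14],[36,0]]
[[12,9],[29,18],[32,0],[33,14],[36,0]]
[[12,10],[29,18],[32,0],[33,14],[36,0]]
[[12,10],[29,18],[32,0],[33,14],[36,0],[44,15],[46,0]]
[[12,14],[29,18],[32,0],[33,14],[36,0],[44,15],[46,0]]
[[12,14],[29,18],[32,0],[33,14],[36,0],[44,15],[46,0]]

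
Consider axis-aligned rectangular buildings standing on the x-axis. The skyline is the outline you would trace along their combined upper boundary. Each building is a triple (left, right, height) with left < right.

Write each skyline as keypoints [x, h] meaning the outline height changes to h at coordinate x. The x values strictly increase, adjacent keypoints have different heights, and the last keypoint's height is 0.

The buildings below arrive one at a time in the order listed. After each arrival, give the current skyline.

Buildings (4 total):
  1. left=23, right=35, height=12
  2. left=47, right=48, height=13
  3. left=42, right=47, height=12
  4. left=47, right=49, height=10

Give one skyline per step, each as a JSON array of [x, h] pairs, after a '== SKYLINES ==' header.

== SKYLINES ==
[[23,12],[35,0]]
[[23,12],[35,0],[47,13],[48,0]]
[[23,12],[35,0],[42,12],[47,13],[48,0]]
[[23,12],[35,0],[42,12],[47,13],[48,10],[49,0]]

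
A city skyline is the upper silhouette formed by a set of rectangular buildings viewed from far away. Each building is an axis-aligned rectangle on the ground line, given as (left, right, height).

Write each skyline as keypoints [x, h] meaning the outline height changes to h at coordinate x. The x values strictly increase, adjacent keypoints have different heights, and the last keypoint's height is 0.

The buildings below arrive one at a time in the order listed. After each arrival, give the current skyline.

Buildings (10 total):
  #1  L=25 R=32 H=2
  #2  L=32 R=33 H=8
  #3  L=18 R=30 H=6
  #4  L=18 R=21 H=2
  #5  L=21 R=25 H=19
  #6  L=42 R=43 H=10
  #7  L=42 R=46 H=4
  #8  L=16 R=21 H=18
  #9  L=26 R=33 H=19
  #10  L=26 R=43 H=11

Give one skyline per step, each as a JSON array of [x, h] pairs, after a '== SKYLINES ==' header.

== SKYLINES ==
[[25,2],[32,0]]
[[25,2],[32,8],[33,0]]
[[18,6],[30,2],[32,8],[33,0]]
[[18,6],[30,2],[32,8],[33,0]]
[[18,6],[21,19],[25,6],[30,2],[32,8],[33,0]]
[[18,6],[21,19],[25,6],[30,2],[32,8],[33,0],[42,10],[43,0]]
[[18,6],[21,19],[25,6],[30,2],[32,8],[33,0],[42,10],[43,4],[46,0]]
[[16,18],[21,19],[25,6],[30,2],[32,8],[33,0],[42,10],[43,4],[46,0]]
[[16,18],[21,19],[25,6],[26,19],[33,0],[42,10],[43,4],[46,0]]
[[16,18],[21,19],[25,6],[26,19],[33,11],[43,4],[46,0]]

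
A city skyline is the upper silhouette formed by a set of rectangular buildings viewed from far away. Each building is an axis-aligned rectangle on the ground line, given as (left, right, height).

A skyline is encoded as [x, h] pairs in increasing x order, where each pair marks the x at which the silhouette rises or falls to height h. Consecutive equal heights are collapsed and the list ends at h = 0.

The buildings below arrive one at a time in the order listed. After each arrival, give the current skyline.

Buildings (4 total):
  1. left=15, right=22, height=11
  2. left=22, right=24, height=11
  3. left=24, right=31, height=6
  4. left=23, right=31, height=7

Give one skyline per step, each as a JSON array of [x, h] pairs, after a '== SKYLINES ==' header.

== SKYLINES ==
[[15,11],[22,0]]
[[15,11],[24,0]]
[[15,11],[24,6],[31,0]]
[[15,11],[24,7],[31,0]]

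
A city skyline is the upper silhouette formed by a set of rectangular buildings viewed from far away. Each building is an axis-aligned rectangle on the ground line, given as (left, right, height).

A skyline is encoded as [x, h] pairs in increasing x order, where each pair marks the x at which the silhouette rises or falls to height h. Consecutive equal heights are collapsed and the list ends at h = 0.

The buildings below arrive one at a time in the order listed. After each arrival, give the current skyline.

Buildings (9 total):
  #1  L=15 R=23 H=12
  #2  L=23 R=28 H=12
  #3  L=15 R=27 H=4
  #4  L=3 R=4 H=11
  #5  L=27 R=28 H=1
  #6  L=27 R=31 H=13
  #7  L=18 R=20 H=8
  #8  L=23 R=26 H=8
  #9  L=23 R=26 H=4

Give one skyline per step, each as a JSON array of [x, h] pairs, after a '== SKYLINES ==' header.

== SKYLINES ==
[[15,12],[23,0]]
[[15,12],[28,0]]
[[15,12],[28,0]]
[[3,11],[4,0],[15,12],[28,0]]
[[3,11],[4,0],[15,12],[28,0]]
[[3,11],[4,0],[15,12],[27,13],[31,0]]
[[3,11],[4,0],[15,12],[27,13],[31,0]]
[[3,11],[4,0],[15,12],[27,13],[31,0]]
[[3,11],[4,0],[15,12],[27,13],[31,0]]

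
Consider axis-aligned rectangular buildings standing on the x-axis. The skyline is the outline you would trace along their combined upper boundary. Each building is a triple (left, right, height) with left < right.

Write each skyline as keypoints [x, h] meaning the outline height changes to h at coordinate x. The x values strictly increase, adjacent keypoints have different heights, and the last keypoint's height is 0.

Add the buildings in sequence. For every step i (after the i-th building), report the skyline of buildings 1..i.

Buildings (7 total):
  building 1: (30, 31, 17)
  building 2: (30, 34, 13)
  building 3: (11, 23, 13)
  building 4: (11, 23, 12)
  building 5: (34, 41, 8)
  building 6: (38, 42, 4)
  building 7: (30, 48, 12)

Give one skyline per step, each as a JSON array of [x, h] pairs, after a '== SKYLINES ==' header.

== SKYLINES ==
[[30,17],[31,0]]
[[30,17],[31,13],[34,0]]
[[11,13],[23,0],[30,17],[31,13],[34,0]]
[[11,13],[23,0],[30,17],[31,13],[34,0]]
[[11,13],[23,0],[30,17],[31,13],[34,8],[41,0]]
[[11,13],[23,0],[30,17],[31,13],[34,8],[41,4],[42,0]]
[[11,13],[23,0],[30,17],[31,13],[34,12],[48,0]]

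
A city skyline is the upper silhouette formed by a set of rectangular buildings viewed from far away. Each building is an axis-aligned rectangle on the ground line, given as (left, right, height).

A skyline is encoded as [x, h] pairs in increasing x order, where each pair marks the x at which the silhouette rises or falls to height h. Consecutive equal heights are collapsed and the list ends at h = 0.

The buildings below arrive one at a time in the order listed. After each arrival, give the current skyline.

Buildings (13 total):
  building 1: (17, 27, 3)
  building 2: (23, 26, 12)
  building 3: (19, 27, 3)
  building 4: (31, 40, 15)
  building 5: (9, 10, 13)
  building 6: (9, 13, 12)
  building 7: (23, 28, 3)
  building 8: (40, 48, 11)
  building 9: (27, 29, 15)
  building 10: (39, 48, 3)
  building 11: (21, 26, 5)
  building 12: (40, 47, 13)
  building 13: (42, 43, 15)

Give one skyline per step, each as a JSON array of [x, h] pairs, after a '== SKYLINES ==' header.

== SKYLINES ==
[[17,3],[27,0]]
[[17,3],[23,12],[26,3],[27,0]]
[[17,3],[23,12],[26,3],[27,0]]
[[17,3],[23,12],[26,3],[27,0],[31,15],[40,0]]
[[9,13],[10,0],[17,3],[23,12],[26,3],[27,0],[31,15],[40,0]]
[[9,13],[10,12],[13,0],[17,3],[23,12],[26,3],[27,0],[31,15],[40,0]]
[[9,13],[10,12],[13,0],[17,3],[23,12],[26,3],[28,0],[31,15],[40,0]]
[[9,13],[10,12],[13,0],[17,3],[23,12],[26,3],[28,0],[31,15],[40,11],[48,0]]
[[9,13],[10,12],[13,0],[17,3],[23,12],[26,3],[27,15],[29,0],[31,15],[40,11],[48,0]]
[[9,13],[10,12],[13,0],[17,3],[23,12],[26,3],[27,15],[29,0],[31,15],[40,11],[48,0]]
[[9,13],[10,12],[13,0],[17,3],[21,5],[23,12],[26,3],[27,15],[29,0],[31,15],[40,11],[48,0]]
[[9,13],[10,12],[13,0],[17,3],[21,5],[23,12],[26,3],[27,15],[29,0],[31,15],[40,13],[47,11],[48,0]]
[[9,13],[10,12],[13,0],[17,3],[21,5],[23,12],[26,3],[27,15],[29,0],[31,15],[40,13],[42,15],[43,13],[47,11],[48,0]]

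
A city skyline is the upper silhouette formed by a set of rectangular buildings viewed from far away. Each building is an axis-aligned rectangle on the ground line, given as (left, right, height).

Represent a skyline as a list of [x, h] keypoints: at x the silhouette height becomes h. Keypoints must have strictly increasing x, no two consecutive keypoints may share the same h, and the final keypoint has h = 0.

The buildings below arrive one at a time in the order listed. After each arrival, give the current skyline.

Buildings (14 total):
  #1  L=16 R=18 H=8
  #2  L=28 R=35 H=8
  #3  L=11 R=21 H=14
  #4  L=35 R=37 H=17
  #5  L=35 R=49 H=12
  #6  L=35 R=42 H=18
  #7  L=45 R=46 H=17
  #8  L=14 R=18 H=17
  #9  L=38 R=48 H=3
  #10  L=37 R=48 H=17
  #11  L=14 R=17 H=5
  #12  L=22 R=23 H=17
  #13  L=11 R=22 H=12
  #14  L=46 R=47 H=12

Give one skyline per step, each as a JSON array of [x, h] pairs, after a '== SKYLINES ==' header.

== SKYLINES ==
[[16,8],[18,0]]
[[16,8],[18,0],[28,8],[35,0]]
[[11,14],[21,0],[28,8],[35,0]]
[[11,14],[21,0],[28,8],[35,17],[37,0]]
[[11,14],[21,0],[28,8],[35,17],[37,12],[49,0]]
[[11,14],[21,0],[28,8],[35,18],[42,12],[49,0]]
[[11,14],[21,0],[28,8],[35,18],[42,12],[45,17],[46,12],[49,0]]
[[11,14],[14,17],[18,14],[21,0],[28,8],[35,18],[42,12],[45,17],[46,12],[49,0]]
[[11,14],[14,17],[18,14],[21,0],[28,8],[35,18],[42,12],[45,17],[46,12],[49,0]]
[[11,14],[14,17],[18,14],[21,0],[28,8],[35,18],[42,17],[48,12],[49,0]]
[[11,14],[14,17],[18,14],[21,0],[28,8],[35,18],[42,17],[48,12],[49,0]]
[[11,14],[14,17],[18,14],[21,0],[22,17],[23,0],[28,8],[35,18],[42,17],[48,12],[49,0]]
[[11,14],[14,17],[18,14],[21,12],[22,17],[23,0],[28,8],[35,18],[42,17],[48,12],[49,0]]
[[11,14],[14,17],[18,14],[21,12],[22,17],[23,0],[28,8],[35,18],[42,17],[48,12],[49,0]]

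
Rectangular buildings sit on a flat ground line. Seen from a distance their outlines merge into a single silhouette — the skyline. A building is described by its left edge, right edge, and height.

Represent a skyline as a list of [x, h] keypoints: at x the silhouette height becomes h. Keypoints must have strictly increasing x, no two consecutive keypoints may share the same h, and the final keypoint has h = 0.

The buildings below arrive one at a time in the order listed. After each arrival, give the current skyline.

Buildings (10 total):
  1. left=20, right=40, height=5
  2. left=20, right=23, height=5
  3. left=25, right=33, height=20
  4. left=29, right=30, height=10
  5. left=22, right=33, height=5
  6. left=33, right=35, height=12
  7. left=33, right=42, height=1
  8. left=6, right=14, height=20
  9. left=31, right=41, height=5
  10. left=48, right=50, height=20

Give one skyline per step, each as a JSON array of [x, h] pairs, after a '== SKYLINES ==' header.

== SKYLINES ==
[[20,5],[40,0]]
[[20,5],[40,0]]
[[20,5],[25,20],[33,5],[40,0]]
[[20,5],[25,20],[33,5],[40,0]]
[[20,5],[25,20],[33,5],[40,0]]
[[20,5],[25,20],[33,12],[35,5],[40,0]]
[[20,5],[25,20],[33,12],[35,5],[40,1],[42,0]]
[[6,20],[14,0],[20,5],[25,20],[33,12],[35,5],[40,1],[42,0]]
[[6,20],[14,0],[20,5],[25,20],[33,12],[35,5],[41,1],[42,0]]
[[6,20],[14,0],[20,5],[25,20],[33,12],[35,5],[41,1],[42,0],[48,20],[50,0]]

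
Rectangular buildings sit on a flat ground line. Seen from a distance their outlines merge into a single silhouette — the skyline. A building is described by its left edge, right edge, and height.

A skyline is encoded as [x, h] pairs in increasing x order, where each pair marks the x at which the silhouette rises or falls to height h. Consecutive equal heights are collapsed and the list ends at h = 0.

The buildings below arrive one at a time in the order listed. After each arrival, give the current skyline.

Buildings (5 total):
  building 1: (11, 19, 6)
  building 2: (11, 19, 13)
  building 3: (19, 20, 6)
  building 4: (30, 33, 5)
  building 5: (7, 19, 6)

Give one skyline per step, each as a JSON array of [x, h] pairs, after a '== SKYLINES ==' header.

== SKYLINES ==
[[11,6],[19,0]]
[[11,13],[19,0]]
[[11,13],[19,6],[20,0]]
[[11,13],[19,6],[20,0],[30,5],[33,0]]
[[7,6],[11,13],[19,6],[20,0],[30,5],[33,0]]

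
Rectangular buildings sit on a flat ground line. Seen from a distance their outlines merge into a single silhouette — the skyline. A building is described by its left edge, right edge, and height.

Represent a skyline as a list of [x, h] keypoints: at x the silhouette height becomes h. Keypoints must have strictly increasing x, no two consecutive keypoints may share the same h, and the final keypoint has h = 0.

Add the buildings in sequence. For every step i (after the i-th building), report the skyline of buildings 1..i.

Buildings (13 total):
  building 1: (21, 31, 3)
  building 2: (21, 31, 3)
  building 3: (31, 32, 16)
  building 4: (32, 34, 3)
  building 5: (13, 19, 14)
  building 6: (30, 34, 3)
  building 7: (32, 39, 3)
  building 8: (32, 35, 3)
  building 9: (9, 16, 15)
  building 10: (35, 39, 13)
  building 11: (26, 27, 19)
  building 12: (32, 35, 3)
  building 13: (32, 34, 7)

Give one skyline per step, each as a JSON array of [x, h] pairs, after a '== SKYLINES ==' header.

== SKYLINES ==
[[21,3],[31,0]]
[[21,3],[31,0]]
[[21,3],[31,16],[32,0]]
[[21,3],[31,16],[32,3],[34,0]]
[[13,14],[19,0],[21,3],[31,16],[32,3],[34,0]]
[[13,14],[19,0],[21,3],[31,16],[32,3],[34,0]]
[[13,14],[19,0],[21,3],[31,16],[32,3],[39,0]]
[[13,14],[19,0],[21,3],[31,16],[32,3],[39,0]]
[[9,15],[16,14],[19,0],[21,3],[31,16],[32,3],[39,0]]
[[9,15],[16,14],[19,0],[21,3],[31,16],[32,3],[35,13],[39,0]]
[[9,15],[16,14],[19,0],[21,3],[26,19],[27,3],[31,16],[32,3],[35,13],[39,0]]
[[9,15],[16,14],[19,0],[21,3],[26,19],[27,3],[31,16],[32,3],[35,13],[39,0]]
[[9,15],[16,14],[19,0],[21,3],[26,19],[27,3],[31,16],[32,7],[34,3],[35,13],[39,0]]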